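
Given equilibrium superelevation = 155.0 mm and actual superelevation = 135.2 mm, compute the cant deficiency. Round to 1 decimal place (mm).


Cant deficiency = equilibrium cant - actual cant
CD = 155.0 - 135.2
CD = 19.8 mm

19.8


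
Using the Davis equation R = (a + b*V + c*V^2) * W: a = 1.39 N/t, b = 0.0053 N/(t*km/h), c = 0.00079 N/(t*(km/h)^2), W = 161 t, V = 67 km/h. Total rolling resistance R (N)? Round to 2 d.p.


b*V = 0.0053 * 67 = 0.3551
c*V^2 = 0.00079 * 4489 = 3.54631
R_per_t = 1.39 + 0.3551 + 3.54631 = 5.29141 N/t
R_total = 5.29141 * 161 = 851.92 N

851.92


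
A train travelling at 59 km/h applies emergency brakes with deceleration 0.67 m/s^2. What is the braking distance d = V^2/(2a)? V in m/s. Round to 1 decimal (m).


Convert speed: V = 59 / 3.6 = 16.3889 m/s
V^2 = 268.5957
d = 268.5957 / (2 * 0.67)
d = 268.5957 / 1.34
d = 200.4 m

200.4


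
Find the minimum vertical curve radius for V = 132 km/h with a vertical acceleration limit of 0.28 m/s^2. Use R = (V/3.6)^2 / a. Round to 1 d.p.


Convert speed: V = 132 / 3.6 = 36.6667 m/s
V^2 = 1344.4444 m^2/s^2
R_v = 1344.4444 / 0.28
R_v = 4801.6 m

4801.6


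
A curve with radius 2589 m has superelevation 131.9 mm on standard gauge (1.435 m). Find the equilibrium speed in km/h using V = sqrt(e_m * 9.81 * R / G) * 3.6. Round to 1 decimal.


Convert cant: e = 131.9 mm = 0.1319 m
V_ms = sqrt(0.1319 * 9.81 * 2589 / 1.435)
V_ms = sqrt(2334.500398) = 48.3167 m/s
V = 48.3167 * 3.6 = 173.9 km/h

173.9


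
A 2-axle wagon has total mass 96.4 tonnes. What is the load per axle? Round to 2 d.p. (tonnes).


Load per axle = total weight / number of axles
Load = 96.4 / 2
Load = 48.20 tonnes

48.20


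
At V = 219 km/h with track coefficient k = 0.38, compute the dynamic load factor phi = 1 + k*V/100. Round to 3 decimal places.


phi = 1 + k * V / 100
phi = 1 + 0.38 * 219 / 100
phi = 1 + 0.8322
phi = 1.832

1.832


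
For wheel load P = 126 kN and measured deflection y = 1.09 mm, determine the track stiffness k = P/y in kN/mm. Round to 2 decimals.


Track stiffness k = P / y
k = 126 / 1.09
k = 115.60 kN/mm

115.60


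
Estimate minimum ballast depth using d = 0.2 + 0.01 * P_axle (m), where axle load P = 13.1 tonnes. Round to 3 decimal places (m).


d = 0.2 + 0.01 * 13.1
d = 0.2 + 0.131
d = 0.331 m

0.331


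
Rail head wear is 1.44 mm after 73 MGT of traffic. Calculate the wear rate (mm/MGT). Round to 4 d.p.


Wear rate = total wear / cumulative tonnage
Rate = 1.44 / 73
Rate = 0.0197 mm/MGT

0.0197


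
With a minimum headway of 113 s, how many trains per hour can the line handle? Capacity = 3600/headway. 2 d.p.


Capacity = 3600 / headway
Capacity = 3600 / 113
Capacity = 31.86 trains/hour

31.86


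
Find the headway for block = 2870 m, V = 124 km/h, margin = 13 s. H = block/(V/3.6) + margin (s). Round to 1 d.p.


V = 124 / 3.6 = 34.4444 m/s
Block traversal time = 2870 / 34.4444 = 83.3226 s
Headway = 83.3226 + 13
Headway = 96.3 s

96.3


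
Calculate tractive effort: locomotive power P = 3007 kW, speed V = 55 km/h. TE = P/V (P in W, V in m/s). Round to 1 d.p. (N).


Convert: P = 3007 kW = 3007000 W
V = 55 / 3.6 = 15.2778 m/s
TE = 3007000 / 15.2778
TE = 196821.8 N

196821.8


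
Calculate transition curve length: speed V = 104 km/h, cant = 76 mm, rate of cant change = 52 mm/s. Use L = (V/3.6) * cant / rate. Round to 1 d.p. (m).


Convert speed: V = 104 / 3.6 = 28.8889 m/s
L = 28.8889 * 76 / 52
L = 2195.5556 / 52
L = 42.2 m

42.2


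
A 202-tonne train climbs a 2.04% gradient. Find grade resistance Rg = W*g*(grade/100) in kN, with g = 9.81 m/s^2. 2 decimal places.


Rg = W * 9.81 * grade / 100
Rg = 202 * 9.81 * 2.04 / 100
Rg = 1981.62 * 0.0204
Rg = 40.43 kN

40.43


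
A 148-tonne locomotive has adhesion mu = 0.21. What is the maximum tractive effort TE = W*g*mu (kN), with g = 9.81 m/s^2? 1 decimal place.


TE_max = W * g * mu
TE_max = 148 * 9.81 * 0.21
TE_max = 1451.88 * 0.21
TE_max = 304.9 kN

304.9


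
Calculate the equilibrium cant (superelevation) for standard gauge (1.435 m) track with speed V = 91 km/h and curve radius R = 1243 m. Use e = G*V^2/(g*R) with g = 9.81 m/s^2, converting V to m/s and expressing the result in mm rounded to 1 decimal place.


Convert speed: V = 91 / 3.6 = 25.2778 m/s
Apply formula: e = 1.435 * 25.2778^2 / (9.81 * 1243)
e = 1.435 * 638.966 / 12193.83
e = 0.075195 m = 75.2 mm

75.2


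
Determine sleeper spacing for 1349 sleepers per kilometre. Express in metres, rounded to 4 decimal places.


Spacing = 1000 m / number of sleepers
Spacing = 1000 / 1349
Spacing = 0.7413 m

0.7413


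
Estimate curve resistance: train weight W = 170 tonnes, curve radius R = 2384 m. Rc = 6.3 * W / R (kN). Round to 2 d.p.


Rc = 6.3 * W / R
Rc = 6.3 * 170 / 2384
Rc = 1071.0 / 2384
Rc = 0.45 kN

0.45


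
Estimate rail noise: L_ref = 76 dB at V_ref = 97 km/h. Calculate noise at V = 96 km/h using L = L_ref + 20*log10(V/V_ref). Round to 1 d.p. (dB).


V/V_ref = 96 / 97 = 0.989691
log10(0.989691) = -0.004501
20 * -0.004501 = -0.09
L = 76 + -0.09 = 75.9 dB

75.9


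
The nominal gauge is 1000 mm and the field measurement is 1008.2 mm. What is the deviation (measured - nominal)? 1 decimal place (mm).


Deviation = measured - nominal
Deviation = 1008.2 - 1000
Deviation = 8.2 mm

8.2


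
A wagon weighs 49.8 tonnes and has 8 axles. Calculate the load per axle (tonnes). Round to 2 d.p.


Load per axle = total weight / number of axles
Load = 49.8 / 8
Load = 6.23 tonnes

6.23


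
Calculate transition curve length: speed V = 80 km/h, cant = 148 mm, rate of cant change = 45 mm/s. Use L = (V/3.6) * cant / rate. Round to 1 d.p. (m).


Convert speed: V = 80 / 3.6 = 22.2222 m/s
L = 22.2222 * 148 / 45
L = 3288.8889 / 45
L = 73.1 m

73.1


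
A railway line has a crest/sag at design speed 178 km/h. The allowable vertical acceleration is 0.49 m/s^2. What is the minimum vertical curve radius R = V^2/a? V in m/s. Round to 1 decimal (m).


Convert speed: V = 178 / 3.6 = 49.4444 m/s
V^2 = 2444.7531 m^2/s^2
R_v = 2444.7531 / 0.49
R_v = 4989.3 m

4989.3


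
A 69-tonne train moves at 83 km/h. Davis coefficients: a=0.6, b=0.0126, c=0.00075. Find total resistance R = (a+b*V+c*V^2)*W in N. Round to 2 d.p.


b*V = 0.0126 * 83 = 1.0458
c*V^2 = 0.00075 * 6889 = 5.16675
R_per_t = 0.6 + 1.0458 + 5.16675 = 6.81255 N/t
R_total = 6.81255 * 69 = 470.07 N

470.07


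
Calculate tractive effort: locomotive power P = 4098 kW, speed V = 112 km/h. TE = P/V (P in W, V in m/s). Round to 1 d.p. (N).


Convert: P = 4098 kW = 4098000 W
V = 112 / 3.6 = 31.1111 m/s
TE = 4098000 / 31.1111
TE = 131721.4 N

131721.4


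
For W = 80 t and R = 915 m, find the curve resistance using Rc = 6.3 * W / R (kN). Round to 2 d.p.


Rc = 6.3 * W / R
Rc = 6.3 * 80 / 915
Rc = 504.0 / 915
Rc = 0.55 kN

0.55


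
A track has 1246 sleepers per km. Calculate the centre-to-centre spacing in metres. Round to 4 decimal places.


Spacing = 1000 m / number of sleepers
Spacing = 1000 / 1246
Spacing = 0.8026 m

0.8026


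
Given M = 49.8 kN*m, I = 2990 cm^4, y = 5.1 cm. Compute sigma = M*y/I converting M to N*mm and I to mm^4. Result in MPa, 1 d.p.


Convert units:
M = 49.8 kN*m = 49800000 N*mm
y = 5.1 cm = 51 mm
I = 2990 cm^4 = 29900000 mm^4
sigma = 49800000 * 51 / 29900000
sigma = 84.9 MPa

84.9


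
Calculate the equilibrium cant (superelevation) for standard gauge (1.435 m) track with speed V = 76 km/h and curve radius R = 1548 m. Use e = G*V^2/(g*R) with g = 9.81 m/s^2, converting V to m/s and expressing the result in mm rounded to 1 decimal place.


Convert speed: V = 76 / 3.6 = 21.1111 m/s
Apply formula: e = 1.435 * 21.1111^2 / (9.81 * 1548)
e = 1.435 * 445.679 / 15185.88
e = 0.042115 m = 42.1 mm

42.1


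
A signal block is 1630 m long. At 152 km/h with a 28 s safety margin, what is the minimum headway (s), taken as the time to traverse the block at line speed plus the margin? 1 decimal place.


V = 152 / 3.6 = 42.2222 m/s
Block traversal time = 1630 / 42.2222 = 38.6053 s
Headway = 38.6053 + 28
Headway = 66.6 s

66.6


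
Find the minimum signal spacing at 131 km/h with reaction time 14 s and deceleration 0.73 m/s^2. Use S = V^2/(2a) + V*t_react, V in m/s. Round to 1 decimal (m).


V = 131 / 3.6 = 36.3889 m/s
Braking distance = 36.3889^2 / (2*0.73) = 906.9529 m
Sighting distance = 36.3889 * 14 = 509.4444 m
S = 906.9529 + 509.4444 = 1416.4 m

1416.4


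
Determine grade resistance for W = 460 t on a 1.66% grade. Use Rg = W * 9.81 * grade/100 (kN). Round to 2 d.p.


Rg = W * 9.81 * grade / 100
Rg = 460 * 9.81 * 1.66 / 100
Rg = 4512.6 * 0.0166
Rg = 74.91 kN

74.91


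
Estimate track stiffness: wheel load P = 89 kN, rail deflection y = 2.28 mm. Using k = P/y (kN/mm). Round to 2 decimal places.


Track stiffness k = P / y
k = 89 / 2.28
k = 39.04 kN/mm

39.04


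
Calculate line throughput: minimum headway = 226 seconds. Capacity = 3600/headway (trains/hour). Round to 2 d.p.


Capacity = 3600 / headway
Capacity = 3600 / 226
Capacity = 15.93 trains/hour

15.93


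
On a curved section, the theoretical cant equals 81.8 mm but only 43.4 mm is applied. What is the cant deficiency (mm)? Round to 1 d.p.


Cant deficiency = equilibrium cant - actual cant
CD = 81.8 - 43.4
CD = 38.4 mm

38.4


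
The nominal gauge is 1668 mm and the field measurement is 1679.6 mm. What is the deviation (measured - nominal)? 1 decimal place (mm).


Deviation = measured - nominal
Deviation = 1679.6 - 1668
Deviation = 11.6 mm

11.6


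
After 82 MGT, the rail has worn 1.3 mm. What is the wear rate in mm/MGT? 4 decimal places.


Wear rate = total wear / cumulative tonnage
Rate = 1.3 / 82
Rate = 0.0159 mm/MGT

0.0159


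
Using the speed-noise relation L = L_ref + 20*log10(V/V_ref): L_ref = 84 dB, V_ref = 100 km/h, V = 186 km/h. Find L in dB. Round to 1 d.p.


V/V_ref = 186 / 100 = 1.86
log10(1.86) = 0.269513
20 * 0.269513 = 5.3903
L = 84 + 5.3903 = 89.4 dB

89.4


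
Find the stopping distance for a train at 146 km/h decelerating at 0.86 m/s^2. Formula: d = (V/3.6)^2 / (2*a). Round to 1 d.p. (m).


Convert speed: V = 146 / 3.6 = 40.5556 m/s
V^2 = 1644.7531
d = 1644.7531 / (2 * 0.86)
d = 1644.7531 / 1.72
d = 956.3 m

956.3


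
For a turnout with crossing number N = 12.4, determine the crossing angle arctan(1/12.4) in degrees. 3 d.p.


1/N = 1/12.4 = 0.080645
angle = arctan(0.080645) = 0.080471 rad
angle = 0.080471 * 180/pi = 4.611 degrees

4.611


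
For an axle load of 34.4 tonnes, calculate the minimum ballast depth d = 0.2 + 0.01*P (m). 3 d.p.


d = 0.2 + 0.01 * 34.4
d = 0.2 + 0.344
d = 0.544 m

0.544


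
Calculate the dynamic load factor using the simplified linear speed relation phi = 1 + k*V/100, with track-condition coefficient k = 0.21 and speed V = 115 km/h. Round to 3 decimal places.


phi = 1 + k * V / 100
phi = 1 + 0.21 * 115 / 100
phi = 1 + 0.2415
phi = 1.242

1.242


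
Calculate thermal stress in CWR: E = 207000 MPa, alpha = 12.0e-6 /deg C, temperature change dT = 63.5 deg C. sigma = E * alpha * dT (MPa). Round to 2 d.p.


sigma = E * alpha * dT
sigma = 207000 * 12.0e-6 * 63.5
sigma = 2.484 * 63.5
sigma = 157.73 MPa

157.73


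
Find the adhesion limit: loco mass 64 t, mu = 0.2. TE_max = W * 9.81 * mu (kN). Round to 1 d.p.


TE_max = W * g * mu
TE_max = 64 * 9.81 * 0.2
TE_max = 627.84 * 0.2
TE_max = 125.6 kN

125.6


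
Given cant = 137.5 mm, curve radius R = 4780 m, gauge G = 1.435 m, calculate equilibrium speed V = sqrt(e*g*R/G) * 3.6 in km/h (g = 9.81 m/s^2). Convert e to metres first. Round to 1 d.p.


Convert cant: e = 137.5 mm = 0.1375 m
V_ms = sqrt(0.1375 * 9.81 * 4780 / 1.435)
V_ms = sqrt(4493.116725) = 67.0307 m/s
V = 67.0307 * 3.6 = 241.3 km/h

241.3


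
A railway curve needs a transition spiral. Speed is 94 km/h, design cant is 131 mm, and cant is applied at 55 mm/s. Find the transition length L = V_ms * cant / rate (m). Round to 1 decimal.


Convert speed: V = 94 / 3.6 = 26.1111 m/s
L = 26.1111 * 131 / 55
L = 3420.5556 / 55
L = 62.2 m

62.2


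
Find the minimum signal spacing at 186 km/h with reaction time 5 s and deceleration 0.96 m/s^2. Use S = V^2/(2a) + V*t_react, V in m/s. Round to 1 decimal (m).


V = 186 / 3.6 = 51.6667 m/s
Braking distance = 51.6667^2 / (2*0.96) = 1390.3356 m
Sighting distance = 51.6667 * 5 = 258.3333 m
S = 1390.3356 + 258.3333 = 1648.7 m

1648.7


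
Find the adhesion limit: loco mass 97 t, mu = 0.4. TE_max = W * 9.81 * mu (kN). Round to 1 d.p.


TE_max = W * g * mu
TE_max = 97 * 9.81 * 0.4
TE_max = 951.57 * 0.4
TE_max = 380.6 kN

380.6


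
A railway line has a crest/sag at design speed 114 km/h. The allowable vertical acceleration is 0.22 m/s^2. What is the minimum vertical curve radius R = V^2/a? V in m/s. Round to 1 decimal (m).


Convert speed: V = 114 / 3.6 = 31.6667 m/s
V^2 = 1002.7778 m^2/s^2
R_v = 1002.7778 / 0.22
R_v = 4558.1 m

4558.1


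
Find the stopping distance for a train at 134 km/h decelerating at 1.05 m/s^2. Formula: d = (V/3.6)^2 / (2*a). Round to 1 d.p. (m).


Convert speed: V = 134 / 3.6 = 37.2222 m/s
V^2 = 1385.4938
d = 1385.4938 / (2 * 1.05)
d = 1385.4938 / 2.1
d = 659.8 m

659.8


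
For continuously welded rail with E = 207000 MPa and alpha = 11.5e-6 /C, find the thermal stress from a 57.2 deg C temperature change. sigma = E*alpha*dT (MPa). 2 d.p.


sigma = E * alpha * dT
sigma = 207000 * 11.5e-6 * 57.2
sigma = 2.3805 * 57.2
sigma = 136.16 MPa

136.16


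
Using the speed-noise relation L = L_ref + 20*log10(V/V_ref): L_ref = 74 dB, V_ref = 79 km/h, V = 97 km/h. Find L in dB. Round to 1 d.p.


V/V_ref = 97 / 79 = 1.227848
log10(1.227848) = 0.089145
20 * 0.089145 = 1.7829
L = 74 + 1.7829 = 75.8 dB

75.8


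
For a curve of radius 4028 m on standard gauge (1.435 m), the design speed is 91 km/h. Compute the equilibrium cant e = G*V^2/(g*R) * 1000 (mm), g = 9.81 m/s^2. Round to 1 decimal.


Convert speed: V = 91 / 3.6 = 25.2778 m/s
Apply formula: e = 1.435 * 25.2778^2 / (9.81 * 4028)
e = 1.435 * 638.966 / 39514.68
e = 0.023204 m = 23.2 mm

23.2


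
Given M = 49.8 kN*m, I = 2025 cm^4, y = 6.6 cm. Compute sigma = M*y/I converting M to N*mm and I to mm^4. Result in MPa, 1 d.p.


Convert units:
M = 49.8 kN*m = 49800000 N*mm
y = 6.6 cm = 66 mm
I = 2025 cm^4 = 20250000 mm^4
sigma = 49800000 * 66 / 20250000
sigma = 162.3 MPa

162.3


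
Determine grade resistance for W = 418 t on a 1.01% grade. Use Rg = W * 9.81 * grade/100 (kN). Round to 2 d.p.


Rg = W * 9.81 * grade / 100
Rg = 418 * 9.81 * 1.01 / 100
Rg = 4100.58 * 0.0101
Rg = 41.42 kN

41.42


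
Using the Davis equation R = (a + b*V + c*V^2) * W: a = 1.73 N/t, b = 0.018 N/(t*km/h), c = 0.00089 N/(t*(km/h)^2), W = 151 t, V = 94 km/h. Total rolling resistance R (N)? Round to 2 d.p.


b*V = 0.018 * 94 = 1.692
c*V^2 = 0.00089 * 8836 = 7.86404
R_per_t = 1.73 + 1.692 + 7.86404 = 11.28604 N/t
R_total = 11.28604 * 151 = 1704.19 N

1704.19


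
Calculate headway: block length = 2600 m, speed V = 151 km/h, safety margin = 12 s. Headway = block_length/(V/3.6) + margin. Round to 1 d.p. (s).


V = 151 / 3.6 = 41.9444 m/s
Block traversal time = 2600 / 41.9444 = 61.9868 s
Headway = 61.9868 + 12
Headway = 74.0 s

74.0


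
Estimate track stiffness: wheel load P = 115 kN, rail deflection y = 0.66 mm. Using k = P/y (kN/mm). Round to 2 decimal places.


Track stiffness k = P / y
k = 115 / 0.66
k = 174.24 kN/mm

174.24


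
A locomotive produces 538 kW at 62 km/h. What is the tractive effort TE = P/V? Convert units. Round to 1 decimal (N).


Convert: P = 538 kW = 538000 W
V = 62 / 3.6 = 17.2222 m/s
TE = 538000 / 17.2222
TE = 31238.7 N

31238.7


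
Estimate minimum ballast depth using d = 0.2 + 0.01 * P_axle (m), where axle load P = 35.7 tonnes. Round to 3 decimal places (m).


d = 0.2 + 0.01 * 35.7
d = 0.2 + 0.357
d = 0.557 m

0.557


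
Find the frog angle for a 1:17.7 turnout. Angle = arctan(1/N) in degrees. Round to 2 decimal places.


1/N = 1/17.7 = 0.056497
angle = arctan(0.056497) = 0.056437 rad
angle = 0.056437 * 180/pi = 3.23 degrees

3.23


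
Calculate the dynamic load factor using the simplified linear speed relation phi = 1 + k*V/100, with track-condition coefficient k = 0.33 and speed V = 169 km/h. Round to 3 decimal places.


phi = 1 + k * V / 100
phi = 1 + 0.33 * 169 / 100
phi = 1 + 0.5577
phi = 1.558

1.558


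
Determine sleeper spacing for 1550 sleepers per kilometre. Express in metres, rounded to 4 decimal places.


Spacing = 1000 m / number of sleepers
Spacing = 1000 / 1550
Spacing = 0.6452 m

0.6452


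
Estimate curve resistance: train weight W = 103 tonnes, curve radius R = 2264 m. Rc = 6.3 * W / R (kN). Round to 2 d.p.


Rc = 6.3 * W / R
Rc = 6.3 * 103 / 2264
Rc = 648.9 / 2264
Rc = 0.29 kN

0.29


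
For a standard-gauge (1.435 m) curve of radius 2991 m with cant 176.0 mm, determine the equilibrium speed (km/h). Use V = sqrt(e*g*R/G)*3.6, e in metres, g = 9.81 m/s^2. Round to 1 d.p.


Convert cant: e = 176.0 mm = 0.1760 m
V_ms = sqrt(0.1760 * 9.81 * 2991 / 1.435)
V_ms = sqrt(3598.704502) = 59.9892 m/s
V = 59.9892 * 3.6 = 216.0 km/h

216.0


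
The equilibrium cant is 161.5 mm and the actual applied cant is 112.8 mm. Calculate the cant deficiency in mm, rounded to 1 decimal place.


Cant deficiency = equilibrium cant - actual cant
CD = 161.5 - 112.8
CD = 48.7 mm

48.7


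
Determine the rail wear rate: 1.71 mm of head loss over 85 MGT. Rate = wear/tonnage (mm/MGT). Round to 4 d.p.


Wear rate = total wear / cumulative tonnage
Rate = 1.71 / 85
Rate = 0.0201 mm/MGT

0.0201


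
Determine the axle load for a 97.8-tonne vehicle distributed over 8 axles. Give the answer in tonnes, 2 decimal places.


Load per axle = total weight / number of axles
Load = 97.8 / 8
Load = 12.23 tonnes

12.23


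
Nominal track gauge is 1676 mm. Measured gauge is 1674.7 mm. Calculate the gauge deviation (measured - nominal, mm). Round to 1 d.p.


Deviation = measured - nominal
Deviation = 1674.7 - 1676
Deviation = -1.3 mm

-1.3


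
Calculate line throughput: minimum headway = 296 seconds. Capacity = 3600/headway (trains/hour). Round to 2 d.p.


Capacity = 3600 / headway
Capacity = 3600 / 296
Capacity = 12.16 trains/hour

12.16


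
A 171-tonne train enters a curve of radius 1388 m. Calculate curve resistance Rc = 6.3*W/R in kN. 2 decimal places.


Rc = 6.3 * W / R
Rc = 6.3 * 171 / 1388
Rc = 1077.3 / 1388
Rc = 0.78 kN

0.78


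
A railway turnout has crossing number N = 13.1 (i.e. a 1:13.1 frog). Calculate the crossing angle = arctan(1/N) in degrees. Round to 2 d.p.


1/N = 1/13.1 = 0.076336
angle = arctan(0.076336) = 0.076188 rad
angle = 0.076188 * 180/pi = 4.37 degrees

4.37


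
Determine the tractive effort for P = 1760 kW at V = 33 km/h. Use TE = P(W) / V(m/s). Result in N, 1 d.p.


Convert: P = 1760 kW = 1760000 W
V = 33 / 3.6 = 9.1667 m/s
TE = 1760000 / 9.1667
TE = 192000.0 N

192000.0


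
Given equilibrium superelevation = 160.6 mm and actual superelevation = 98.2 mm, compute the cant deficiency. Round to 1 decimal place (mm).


Cant deficiency = equilibrium cant - actual cant
CD = 160.6 - 98.2
CD = 62.4 mm

62.4


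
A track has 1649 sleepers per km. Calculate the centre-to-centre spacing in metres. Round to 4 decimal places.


Spacing = 1000 m / number of sleepers
Spacing = 1000 / 1649
Spacing = 0.6064 m

0.6064


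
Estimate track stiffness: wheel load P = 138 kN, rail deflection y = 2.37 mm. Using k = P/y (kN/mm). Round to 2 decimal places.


Track stiffness k = P / y
k = 138 / 2.37
k = 58.23 kN/mm

58.23


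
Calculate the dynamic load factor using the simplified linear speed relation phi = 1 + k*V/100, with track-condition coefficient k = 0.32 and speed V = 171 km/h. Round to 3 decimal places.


phi = 1 + k * V / 100
phi = 1 + 0.32 * 171 / 100
phi = 1 + 0.5472
phi = 1.547

1.547


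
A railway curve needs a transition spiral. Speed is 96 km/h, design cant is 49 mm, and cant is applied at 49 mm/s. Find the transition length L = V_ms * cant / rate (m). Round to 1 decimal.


Convert speed: V = 96 / 3.6 = 26.6667 m/s
L = 26.6667 * 49 / 49
L = 1306.6667 / 49
L = 26.7 m

26.7


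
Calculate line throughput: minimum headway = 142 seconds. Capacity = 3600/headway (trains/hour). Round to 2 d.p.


Capacity = 3600 / headway
Capacity = 3600 / 142
Capacity = 25.35 trains/hour

25.35


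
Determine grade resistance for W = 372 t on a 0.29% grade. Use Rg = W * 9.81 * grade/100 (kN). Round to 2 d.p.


Rg = W * 9.81 * grade / 100
Rg = 372 * 9.81 * 0.29 / 100
Rg = 3649.32 * 0.0029
Rg = 10.58 kN

10.58


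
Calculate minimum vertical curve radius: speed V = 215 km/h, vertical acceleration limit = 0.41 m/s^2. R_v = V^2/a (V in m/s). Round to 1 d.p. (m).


Convert speed: V = 215 / 3.6 = 59.7222 m/s
V^2 = 3566.7438 m^2/s^2
R_v = 3566.7438 / 0.41
R_v = 8699.4 m

8699.4


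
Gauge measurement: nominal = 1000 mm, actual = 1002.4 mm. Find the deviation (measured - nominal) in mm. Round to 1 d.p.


Deviation = measured - nominal
Deviation = 1002.4 - 1000
Deviation = 2.4 mm

2.4


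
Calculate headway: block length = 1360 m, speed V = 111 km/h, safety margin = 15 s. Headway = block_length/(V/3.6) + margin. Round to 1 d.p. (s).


V = 111 / 3.6 = 30.8333 m/s
Block traversal time = 1360 / 30.8333 = 44.1081 s
Headway = 44.1081 + 15
Headway = 59.1 s

59.1


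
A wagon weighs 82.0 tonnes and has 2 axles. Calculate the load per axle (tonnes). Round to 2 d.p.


Load per axle = total weight / number of axles
Load = 82.0 / 2
Load = 41.00 tonnes

41.00


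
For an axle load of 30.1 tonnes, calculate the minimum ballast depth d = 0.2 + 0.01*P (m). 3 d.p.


d = 0.2 + 0.01 * 30.1
d = 0.2 + 0.301
d = 0.501 m

0.501


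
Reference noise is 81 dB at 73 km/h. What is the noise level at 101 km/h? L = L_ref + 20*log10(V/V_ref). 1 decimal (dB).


V/V_ref = 101 / 73 = 1.383562
log10(1.383562) = 0.140999
20 * 0.140999 = 2.82
L = 81 + 2.82 = 83.8 dB

83.8


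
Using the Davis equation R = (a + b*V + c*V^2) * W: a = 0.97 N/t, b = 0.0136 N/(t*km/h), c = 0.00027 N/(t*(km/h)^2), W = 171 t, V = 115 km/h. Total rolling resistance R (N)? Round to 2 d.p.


b*V = 0.0136 * 115 = 1.564
c*V^2 = 0.00027 * 13225 = 3.57075
R_per_t = 0.97 + 1.564 + 3.57075 = 6.10475 N/t
R_total = 6.10475 * 171 = 1043.91 N

1043.91


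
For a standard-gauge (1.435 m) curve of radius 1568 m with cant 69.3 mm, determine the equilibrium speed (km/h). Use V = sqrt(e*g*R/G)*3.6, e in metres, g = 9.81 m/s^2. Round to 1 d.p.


Convert cant: e = 69.3 mm = 0.0693 m
V_ms = sqrt(0.0693 * 9.81 * 1568 / 1.435)
V_ms = sqrt(742.841912) = 27.2551 m/s
V = 27.2551 * 3.6 = 98.1 km/h

98.1


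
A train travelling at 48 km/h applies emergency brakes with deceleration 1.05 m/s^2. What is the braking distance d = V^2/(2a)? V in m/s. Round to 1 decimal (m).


Convert speed: V = 48 / 3.6 = 13.3333 m/s
V^2 = 177.7778
d = 177.7778 / (2 * 1.05)
d = 177.7778 / 2.1
d = 84.7 m

84.7


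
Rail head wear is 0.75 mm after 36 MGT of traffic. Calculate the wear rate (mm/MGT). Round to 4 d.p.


Wear rate = total wear / cumulative tonnage
Rate = 0.75 / 36
Rate = 0.0208 mm/MGT

0.0208


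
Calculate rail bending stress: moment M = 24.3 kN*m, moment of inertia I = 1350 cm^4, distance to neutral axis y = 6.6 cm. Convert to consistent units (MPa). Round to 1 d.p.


Convert units:
M = 24.3 kN*m = 24300000 N*mm
y = 6.6 cm = 66 mm
I = 1350 cm^4 = 13500000 mm^4
sigma = 24300000 * 66 / 13500000
sigma = 118.8 MPa

118.8


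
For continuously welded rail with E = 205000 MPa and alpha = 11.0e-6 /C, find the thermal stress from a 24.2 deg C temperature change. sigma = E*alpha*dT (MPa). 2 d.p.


sigma = E * alpha * dT
sigma = 205000 * 11.0e-6 * 24.2
sigma = 2.255 * 24.2
sigma = 54.57 MPa

54.57


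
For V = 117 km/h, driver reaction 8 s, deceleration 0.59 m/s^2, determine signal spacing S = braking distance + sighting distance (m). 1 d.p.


V = 117 / 3.6 = 32.5 m/s
Braking distance = 32.5^2 / (2*0.59) = 895.1271 m
Sighting distance = 32.5 * 8 = 260.0 m
S = 895.1271 + 260.0 = 1155.1 m

1155.1


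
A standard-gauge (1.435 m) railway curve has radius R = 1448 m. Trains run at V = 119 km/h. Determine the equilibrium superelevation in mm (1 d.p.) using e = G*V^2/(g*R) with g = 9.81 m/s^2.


Convert speed: V = 119 / 3.6 = 33.0556 m/s
Apply formula: e = 1.435 * 33.0556^2 / (9.81 * 1448)
e = 1.435 * 1092.6698 / 14204.88
e = 0.110383 m = 110.4 mm

110.4


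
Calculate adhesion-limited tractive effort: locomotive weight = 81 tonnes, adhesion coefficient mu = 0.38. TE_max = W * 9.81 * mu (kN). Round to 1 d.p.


TE_max = W * g * mu
TE_max = 81 * 9.81 * 0.38
TE_max = 794.61 * 0.38
TE_max = 302.0 kN

302.0


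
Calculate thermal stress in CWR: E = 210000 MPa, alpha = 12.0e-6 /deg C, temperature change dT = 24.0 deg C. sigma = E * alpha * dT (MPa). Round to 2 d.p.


sigma = E * alpha * dT
sigma = 210000 * 12.0e-6 * 24.0
sigma = 2.52 * 24.0
sigma = 60.48 MPa

60.48


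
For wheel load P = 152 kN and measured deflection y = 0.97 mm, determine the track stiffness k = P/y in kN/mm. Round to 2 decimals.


Track stiffness k = P / y
k = 152 / 0.97
k = 156.70 kN/mm

156.70


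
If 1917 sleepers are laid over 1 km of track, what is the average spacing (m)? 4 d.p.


Spacing = 1000 m / number of sleepers
Spacing = 1000 / 1917
Spacing = 0.5216 m

0.5216


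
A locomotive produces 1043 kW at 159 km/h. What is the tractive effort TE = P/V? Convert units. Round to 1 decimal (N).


Convert: P = 1043 kW = 1043000 W
V = 159 / 3.6 = 44.1667 m/s
TE = 1043000 / 44.1667
TE = 23615.1 N

23615.1


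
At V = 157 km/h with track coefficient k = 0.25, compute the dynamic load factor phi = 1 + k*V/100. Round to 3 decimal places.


phi = 1 + k * V / 100
phi = 1 + 0.25 * 157 / 100
phi = 1 + 0.3925
phi = 1.393

1.393


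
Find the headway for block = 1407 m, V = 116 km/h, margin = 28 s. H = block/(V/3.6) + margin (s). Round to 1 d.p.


V = 116 / 3.6 = 32.2222 m/s
Block traversal time = 1407 / 32.2222 = 43.6655 s
Headway = 43.6655 + 28
Headway = 71.7 s

71.7


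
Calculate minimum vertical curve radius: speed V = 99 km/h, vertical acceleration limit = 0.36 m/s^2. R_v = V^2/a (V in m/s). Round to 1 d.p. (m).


Convert speed: V = 99 / 3.6 = 27.5 m/s
V^2 = 756.25 m^2/s^2
R_v = 756.25 / 0.36
R_v = 2100.7 m

2100.7


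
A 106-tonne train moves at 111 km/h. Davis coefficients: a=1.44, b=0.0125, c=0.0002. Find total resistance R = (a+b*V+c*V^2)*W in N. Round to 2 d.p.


b*V = 0.0125 * 111 = 1.3875
c*V^2 = 0.0002 * 12321 = 2.4642
R_per_t = 1.44 + 1.3875 + 2.4642 = 5.2917 N/t
R_total = 5.2917 * 106 = 560.92 N

560.92


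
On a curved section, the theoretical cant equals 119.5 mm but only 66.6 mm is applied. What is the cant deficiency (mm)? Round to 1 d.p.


Cant deficiency = equilibrium cant - actual cant
CD = 119.5 - 66.6
CD = 52.9 mm

52.9


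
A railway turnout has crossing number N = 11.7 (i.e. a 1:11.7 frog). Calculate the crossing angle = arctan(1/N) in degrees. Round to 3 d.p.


1/N = 1/11.7 = 0.08547
angle = arctan(0.08547) = 0.085263 rad
angle = 0.085263 * 180/pi = 4.885 degrees

4.885


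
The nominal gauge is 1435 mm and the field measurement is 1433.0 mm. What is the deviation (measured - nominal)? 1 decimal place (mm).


Deviation = measured - nominal
Deviation = 1433.0 - 1435
Deviation = -2.0 mm

-2.0


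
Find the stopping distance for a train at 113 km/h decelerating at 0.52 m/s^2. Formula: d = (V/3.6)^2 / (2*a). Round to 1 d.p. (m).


Convert speed: V = 113 / 3.6 = 31.3889 m/s
V^2 = 985.2623
d = 985.2623 / (2 * 0.52)
d = 985.2623 / 1.04
d = 947.4 m

947.4


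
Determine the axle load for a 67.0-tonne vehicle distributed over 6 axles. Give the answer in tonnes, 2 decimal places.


Load per axle = total weight / number of axles
Load = 67.0 / 6
Load = 11.17 tonnes

11.17


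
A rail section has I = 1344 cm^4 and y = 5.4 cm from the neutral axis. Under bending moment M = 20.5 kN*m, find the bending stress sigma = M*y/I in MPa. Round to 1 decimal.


Convert units:
M = 20.5 kN*m = 20500000 N*mm
y = 5.4 cm = 54 mm
I = 1344 cm^4 = 13440000 mm^4
sigma = 20500000 * 54 / 13440000
sigma = 82.4 MPa

82.4


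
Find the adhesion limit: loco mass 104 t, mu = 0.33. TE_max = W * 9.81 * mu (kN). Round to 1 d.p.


TE_max = W * g * mu
TE_max = 104 * 9.81 * 0.33
TE_max = 1020.24 * 0.33
TE_max = 336.7 kN

336.7


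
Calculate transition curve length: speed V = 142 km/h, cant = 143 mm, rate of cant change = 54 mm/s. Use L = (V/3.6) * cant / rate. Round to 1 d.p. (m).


Convert speed: V = 142 / 3.6 = 39.4444 m/s
L = 39.4444 * 143 / 54
L = 5640.5556 / 54
L = 104.5 m

104.5


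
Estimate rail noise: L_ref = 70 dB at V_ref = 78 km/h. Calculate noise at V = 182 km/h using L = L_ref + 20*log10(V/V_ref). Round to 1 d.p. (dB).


V/V_ref = 182 / 78 = 2.333333
log10(2.333333) = 0.367977
20 * 0.367977 = 7.3595
L = 70 + 7.3595 = 77.4 dB

77.4


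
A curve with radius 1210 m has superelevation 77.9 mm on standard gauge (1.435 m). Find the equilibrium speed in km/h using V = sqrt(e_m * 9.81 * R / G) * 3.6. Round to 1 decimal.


Convert cant: e = 77.9 mm = 0.0779 m
V_ms = sqrt(0.0779 * 9.81 * 1210 / 1.435)
V_ms = sqrt(644.376857) = 25.3846 m/s
V = 25.3846 * 3.6 = 91.4 km/h

91.4


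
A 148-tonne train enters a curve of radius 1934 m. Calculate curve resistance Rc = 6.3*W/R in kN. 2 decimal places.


Rc = 6.3 * W / R
Rc = 6.3 * 148 / 1934
Rc = 932.4 / 1934
Rc = 0.48 kN

0.48


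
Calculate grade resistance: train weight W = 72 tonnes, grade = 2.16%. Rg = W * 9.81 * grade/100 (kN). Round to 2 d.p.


Rg = W * 9.81 * grade / 100
Rg = 72 * 9.81 * 2.16 / 100
Rg = 706.32 * 0.0216
Rg = 15.26 kN

15.26


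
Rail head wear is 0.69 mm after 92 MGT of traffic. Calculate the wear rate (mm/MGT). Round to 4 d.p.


Wear rate = total wear / cumulative tonnage
Rate = 0.69 / 92
Rate = 0.0075 mm/MGT

0.0075


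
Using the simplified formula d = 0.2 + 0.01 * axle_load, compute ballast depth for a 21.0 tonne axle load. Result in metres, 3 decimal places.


d = 0.2 + 0.01 * 21.0
d = 0.2 + 0.21
d = 0.410 m

0.410


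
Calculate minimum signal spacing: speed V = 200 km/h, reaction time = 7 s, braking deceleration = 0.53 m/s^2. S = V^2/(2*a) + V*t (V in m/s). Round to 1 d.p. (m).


V = 200 / 3.6 = 55.5556 m/s
Braking distance = 55.5556^2 / (2*0.53) = 2911.7167 m
Sighting distance = 55.5556 * 7 = 388.8889 m
S = 2911.7167 + 388.8889 = 3300.6 m

3300.6


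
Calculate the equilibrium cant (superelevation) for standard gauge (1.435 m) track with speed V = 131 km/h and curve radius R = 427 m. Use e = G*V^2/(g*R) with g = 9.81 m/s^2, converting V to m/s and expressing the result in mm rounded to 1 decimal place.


Convert speed: V = 131 / 3.6 = 36.3889 m/s
Apply formula: e = 1.435 * 36.3889^2 / (9.81 * 427)
e = 1.435 * 1324.1512 / 4188.87
e = 0.45362 m = 453.6 mm

453.6


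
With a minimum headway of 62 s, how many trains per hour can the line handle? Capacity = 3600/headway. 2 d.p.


Capacity = 3600 / headway
Capacity = 3600 / 62
Capacity = 58.06 trains/hour

58.06


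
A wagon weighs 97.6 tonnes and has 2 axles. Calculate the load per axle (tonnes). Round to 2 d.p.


Load per axle = total weight / number of axles
Load = 97.6 / 2
Load = 48.80 tonnes

48.80


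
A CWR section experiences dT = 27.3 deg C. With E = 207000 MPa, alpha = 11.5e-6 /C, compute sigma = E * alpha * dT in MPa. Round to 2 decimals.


sigma = E * alpha * dT
sigma = 207000 * 11.5e-6 * 27.3
sigma = 2.3805 * 27.3
sigma = 64.99 MPa

64.99


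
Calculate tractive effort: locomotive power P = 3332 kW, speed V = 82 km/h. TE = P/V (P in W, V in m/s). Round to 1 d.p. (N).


Convert: P = 3332 kW = 3332000 W
V = 82 / 3.6 = 22.7778 m/s
TE = 3332000 / 22.7778
TE = 146282.9 N

146282.9


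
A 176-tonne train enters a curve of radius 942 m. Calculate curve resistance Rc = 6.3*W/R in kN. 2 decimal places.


Rc = 6.3 * W / R
Rc = 6.3 * 176 / 942
Rc = 1108.8 / 942
Rc = 1.18 kN

1.18


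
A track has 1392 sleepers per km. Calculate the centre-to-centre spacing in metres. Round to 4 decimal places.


Spacing = 1000 m / number of sleepers
Spacing = 1000 / 1392
Spacing = 0.7184 m

0.7184


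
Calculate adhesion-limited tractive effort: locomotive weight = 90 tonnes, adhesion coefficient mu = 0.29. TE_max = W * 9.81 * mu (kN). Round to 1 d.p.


TE_max = W * g * mu
TE_max = 90 * 9.81 * 0.29
TE_max = 882.9 * 0.29
TE_max = 256.0 kN

256.0


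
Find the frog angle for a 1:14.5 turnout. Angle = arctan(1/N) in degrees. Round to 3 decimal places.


1/N = 1/14.5 = 0.068966
angle = arctan(0.068966) = 0.068856 rad
angle = 0.068856 * 180/pi = 3.945 degrees

3.945


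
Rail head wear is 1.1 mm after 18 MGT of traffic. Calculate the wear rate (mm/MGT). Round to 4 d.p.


Wear rate = total wear / cumulative tonnage
Rate = 1.1 / 18
Rate = 0.0611 mm/MGT

0.0611


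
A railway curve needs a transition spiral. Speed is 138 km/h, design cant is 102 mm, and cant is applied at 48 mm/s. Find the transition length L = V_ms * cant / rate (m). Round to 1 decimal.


Convert speed: V = 138 / 3.6 = 38.3333 m/s
L = 38.3333 * 102 / 48
L = 3910.0 / 48
L = 81.5 m

81.5


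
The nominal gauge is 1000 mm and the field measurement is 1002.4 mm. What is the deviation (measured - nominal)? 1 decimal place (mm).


Deviation = measured - nominal
Deviation = 1002.4 - 1000
Deviation = 2.4 mm

2.4


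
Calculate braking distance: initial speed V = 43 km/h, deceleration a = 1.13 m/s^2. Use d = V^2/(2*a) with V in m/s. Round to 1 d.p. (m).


Convert speed: V = 43 / 3.6 = 11.9444 m/s
V^2 = 142.6698
d = 142.6698 / (2 * 1.13)
d = 142.6698 / 2.26
d = 63.1 m

63.1


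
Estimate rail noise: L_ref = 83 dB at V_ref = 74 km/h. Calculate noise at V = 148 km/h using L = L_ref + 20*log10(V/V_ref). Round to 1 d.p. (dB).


V/V_ref = 148 / 74 = 2.0
log10(2.0) = 0.30103
20 * 0.30103 = 6.0206
L = 83 + 6.0206 = 89.0 dB

89.0


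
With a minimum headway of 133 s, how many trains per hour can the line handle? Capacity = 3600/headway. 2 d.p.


Capacity = 3600 / headway
Capacity = 3600 / 133
Capacity = 27.07 trains/hour

27.07


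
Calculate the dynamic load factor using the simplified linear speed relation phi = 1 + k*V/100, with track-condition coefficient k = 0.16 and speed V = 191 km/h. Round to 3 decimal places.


phi = 1 + k * V / 100
phi = 1 + 0.16 * 191 / 100
phi = 1 + 0.3056
phi = 1.306

1.306


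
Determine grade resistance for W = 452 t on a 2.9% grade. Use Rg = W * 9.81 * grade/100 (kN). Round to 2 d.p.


Rg = W * 9.81 * grade / 100
Rg = 452 * 9.81 * 2.9 / 100
Rg = 4434.12 * 0.029
Rg = 128.59 kN

128.59


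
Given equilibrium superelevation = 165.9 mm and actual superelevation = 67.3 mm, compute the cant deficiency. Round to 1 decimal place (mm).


Cant deficiency = equilibrium cant - actual cant
CD = 165.9 - 67.3
CD = 98.6 mm

98.6


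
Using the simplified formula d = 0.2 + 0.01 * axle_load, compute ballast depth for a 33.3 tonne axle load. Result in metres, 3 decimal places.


d = 0.2 + 0.01 * 33.3
d = 0.2 + 0.333
d = 0.533 m

0.533


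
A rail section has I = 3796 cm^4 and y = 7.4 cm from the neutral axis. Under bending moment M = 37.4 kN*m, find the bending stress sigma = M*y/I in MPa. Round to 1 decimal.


Convert units:
M = 37.4 kN*m = 37400000 N*mm
y = 7.4 cm = 74 mm
I = 3796 cm^4 = 37960000 mm^4
sigma = 37400000 * 74 / 37960000
sigma = 72.9 MPa

72.9


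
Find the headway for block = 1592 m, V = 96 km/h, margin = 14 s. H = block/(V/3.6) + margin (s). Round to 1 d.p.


V = 96 / 3.6 = 26.6667 m/s
Block traversal time = 1592 / 26.6667 = 59.7 s
Headway = 59.7 + 14
Headway = 73.7 s

73.7


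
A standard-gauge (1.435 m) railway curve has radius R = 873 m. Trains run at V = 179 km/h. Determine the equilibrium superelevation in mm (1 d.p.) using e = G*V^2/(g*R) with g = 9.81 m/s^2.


Convert speed: V = 179 / 3.6 = 49.7222 m/s
Apply formula: e = 1.435 * 49.7222^2 / (9.81 * 873)
e = 1.435 * 2472.2994 / 8564.13
e = 0.414257 m = 414.3 mm

414.3


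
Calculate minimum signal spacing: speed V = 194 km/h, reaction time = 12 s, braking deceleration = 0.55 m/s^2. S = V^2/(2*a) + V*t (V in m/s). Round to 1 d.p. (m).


V = 194 / 3.6 = 53.8889 m/s
Braking distance = 53.8889^2 / (2*0.55) = 2640.0112 m
Sighting distance = 53.8889 * 12 = 646.6667 m
S = 2640.0112 + 646.6667 = 3286.7 m

3286.7


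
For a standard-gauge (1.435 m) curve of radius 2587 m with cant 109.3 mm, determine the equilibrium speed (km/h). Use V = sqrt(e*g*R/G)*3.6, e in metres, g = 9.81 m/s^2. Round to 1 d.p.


Convert cant: e = 109.3 mm = 0.1093 m
V_ms = sqrt(0.1093 * 9.81 * 2587 / 1.435)
V_ms = sqrt(1933.008203) = 43.966 m/s
V = 43.966 * 3.6 = 158.3 km/h

158.3


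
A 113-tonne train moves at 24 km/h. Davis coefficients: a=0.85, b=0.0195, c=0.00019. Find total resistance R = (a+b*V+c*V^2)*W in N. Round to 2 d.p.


b*V = 0.0195 * 24 = 0.468
c*V^2 = 0.00019 * 576 = 0.10944
R_per_t = 0.85 + 0.468 + 0.10944 = 1.42744 N/t
R_total = 1.42744 * 113 = 161.30 N

161.30


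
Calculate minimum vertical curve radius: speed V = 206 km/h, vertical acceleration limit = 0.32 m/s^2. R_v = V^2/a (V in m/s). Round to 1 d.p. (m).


Convert speed: V = 206 / 3.6 = 57.2222 m/s
V^2 = 3274.3827 m^2/s^2
R_v = 3274.3827 / 0.32
R_v = 10232.4 m

10232.4


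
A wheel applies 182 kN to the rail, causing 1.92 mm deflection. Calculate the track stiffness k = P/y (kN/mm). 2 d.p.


Track stiffness k = P / y
k = 182 / 1.92
k = 94.79 kN/mm

94.79


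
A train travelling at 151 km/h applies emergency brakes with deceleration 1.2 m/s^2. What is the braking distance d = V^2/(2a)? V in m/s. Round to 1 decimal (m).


Convert speed: V = 151 / 3.6 = 41.9444 m/s
V^2 = 1759.3364
d = 1759.3364 / (2 * 1.2)
d = 1759.3364 / 2.4
d = 733.1 m

733.1


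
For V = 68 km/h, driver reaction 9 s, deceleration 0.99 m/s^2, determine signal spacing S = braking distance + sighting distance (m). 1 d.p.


V = 68 / 3.6 = 18.8889 m/s
Braking distance = 18.8889^2 / (2*0.99) = 180.197 m
Sighting distance = 18.8889 * 9 = 170.0 m
S = 180.197 + 170.0 = 350.2 m

350.2


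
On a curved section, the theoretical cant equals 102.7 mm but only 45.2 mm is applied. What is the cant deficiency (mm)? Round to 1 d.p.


Cant deficiency = equilibrium cant - actual cant
CD = 102.7 - 45.2
CD = 57.5 mm

57.5


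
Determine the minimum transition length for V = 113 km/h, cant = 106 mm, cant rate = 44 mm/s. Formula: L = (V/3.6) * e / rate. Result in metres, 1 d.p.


Convert speed: V = 113 / 3.6 = 31.3889 m/s
L = 31.3889 * 106 / 44
L = 3327.2222 / 44
L = 75.6 m

75.6


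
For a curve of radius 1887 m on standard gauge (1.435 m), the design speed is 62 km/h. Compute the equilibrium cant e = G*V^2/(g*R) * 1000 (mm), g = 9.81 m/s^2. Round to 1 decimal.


Convert speed: V = 62 / 3.6 = 17.2222 m/s
Apply formula: e = 1.435 * 17.2222^2 / (9.81 * 1887)
e = 1.435 * 296.6049 / 18511.47
e = 0.022993 m = 23.0 mm

23.0


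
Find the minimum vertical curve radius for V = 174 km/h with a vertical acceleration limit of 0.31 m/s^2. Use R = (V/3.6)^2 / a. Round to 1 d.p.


Convert speed: V = 174 / 3.6 = 48.3333 m/s
V^2 = 2336.1111 m^2/s^2
R_v = 2336.1111 / 0.31
R_v = 7535.8 m

7535.8


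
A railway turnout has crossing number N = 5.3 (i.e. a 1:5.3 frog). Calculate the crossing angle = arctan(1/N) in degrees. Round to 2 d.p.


1/N = 1/5.3 = 0.188679
angle = arctan(0.188679) = 0.186487 rad
angle = 0.186487 * 180/pi = 10.68 degrees

10.68


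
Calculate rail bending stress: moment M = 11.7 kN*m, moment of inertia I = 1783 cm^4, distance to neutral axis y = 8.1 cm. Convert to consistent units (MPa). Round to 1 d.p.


Convert units:
M = 11.7 kN*m = 11700000 N*mm
y = 8.1 cm = 81 mm
I = 1783 cm^4 = 17830000 mm^4
sigma = 11700000 * 81 / 17830000
sigma = 53.2 MPa

53.2
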